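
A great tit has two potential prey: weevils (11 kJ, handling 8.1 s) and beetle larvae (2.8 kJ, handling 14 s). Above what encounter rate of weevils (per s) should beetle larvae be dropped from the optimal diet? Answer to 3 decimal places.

The zero-one rule: include beetle larvae iff E₂/h₂ > λE₁/(1+λh₁). Equality gives the switch point.
λE₁h₂ = E₂ + λE₂h₁ ⇒ λ = E₂/(E₁h₂ − E₂h₁) = 2.8/(154 − 22.68) = 0.02132 per s.

0.021 per s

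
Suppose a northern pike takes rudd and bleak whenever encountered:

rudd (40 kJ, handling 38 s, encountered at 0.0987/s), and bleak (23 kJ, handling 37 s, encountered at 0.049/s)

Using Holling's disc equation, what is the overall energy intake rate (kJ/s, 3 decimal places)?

R = Σλ_iE_i / (1 + Σλ_ih_i)
Numerator: 0.0987×40 + 0.049×23 = 5.075
Denominator: 1 + 0.0987×38 + 0.049×37 = 6.564
R = 5.075/6.564 = 0.7732 kJ/s

0.773 kJ/s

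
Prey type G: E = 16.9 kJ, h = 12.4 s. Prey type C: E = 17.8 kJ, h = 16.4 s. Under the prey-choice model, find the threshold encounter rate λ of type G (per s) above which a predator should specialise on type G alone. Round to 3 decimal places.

0.315 per s

At the threshold, the rate on type G alone equals the profitability of type C: λ·16.9/(1 + λ·12.4) = 17.8/16.4 = 1.085.
Rearranging, λ(16.9 − 1.085×12.4) = 1.085, so λ = 1.085/3.441 = 0.3154 per s.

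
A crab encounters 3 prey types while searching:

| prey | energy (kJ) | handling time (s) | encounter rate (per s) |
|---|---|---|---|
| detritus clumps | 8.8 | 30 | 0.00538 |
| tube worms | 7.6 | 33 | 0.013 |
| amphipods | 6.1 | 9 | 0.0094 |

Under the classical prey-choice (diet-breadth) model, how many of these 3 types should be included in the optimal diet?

Rank by E/h (kJ/s): amphipods 0.678, detritus clumps 0.293, tube worms 0.23. Include each in turn until the next type's E/h falls below the running intake rate.
Rate on top 1: 0.05287. detritus clumps: 0.293 > 0.05287 → include.
Rate on top 2: 0.08402. tube worms: 0.23 > 0.08402 → include.
Optimal diet: amphipods, detritus clumps, tube worms — 3 of 3 types.

3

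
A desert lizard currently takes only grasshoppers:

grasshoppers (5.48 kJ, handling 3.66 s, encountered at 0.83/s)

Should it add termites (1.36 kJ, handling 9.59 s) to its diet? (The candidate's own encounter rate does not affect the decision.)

No

Intake rate on the current diet: R = (0.83×5.48) / (1 + 0.83×3.66) = 4.548/4.038 = 1.126 kJ/s.
termites: E/h = 1.36/9.59 = 0.1418 kJ/s.
0.1418 < 1.126, so adding termites would lower the average — exclude it.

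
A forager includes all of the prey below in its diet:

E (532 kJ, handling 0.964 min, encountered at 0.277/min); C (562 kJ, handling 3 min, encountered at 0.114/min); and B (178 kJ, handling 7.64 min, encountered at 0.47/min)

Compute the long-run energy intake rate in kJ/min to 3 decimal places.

R = Σλ_iE_i / (1 + Σλ_ih_i)
Numerator: 0.277×532 + 0.114×562 + 0.47×178 = 295.1
Denominator: 1 + 0.277×0.964 + 0.114×3 + 0.47×7.64 = 5.2
R = 295.1/5.2 = 56.75 kJ/min

56.750 kJ/min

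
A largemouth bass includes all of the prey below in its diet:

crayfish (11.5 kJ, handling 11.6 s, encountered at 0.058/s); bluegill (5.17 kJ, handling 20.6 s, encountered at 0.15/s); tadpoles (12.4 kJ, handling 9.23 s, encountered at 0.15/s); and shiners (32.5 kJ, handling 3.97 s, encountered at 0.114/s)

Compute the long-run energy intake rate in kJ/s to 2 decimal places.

R = Σλ_iE_i / (1 + Σλ_ih_i)
Numerator: 0.058×11.5 + 0.15×5.17 + 0.15×12.4 + 0.114×32.5 = 7.008
Denominator: 1 + 0.058×11.6 + 0.15×20.6 + 0.15×9.23 + 0.114×3.97 = 6.6
R = 7.008/6.6 = 1.062 kJ/s

1.06 kJ/s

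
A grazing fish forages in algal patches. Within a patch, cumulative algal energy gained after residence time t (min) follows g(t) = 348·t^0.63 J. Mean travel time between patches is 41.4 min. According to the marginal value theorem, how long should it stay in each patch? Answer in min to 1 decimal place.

70.5 min

Maximise g(t)/(T+t): set derivative to zero → g'(t)(T+t) = g(t).
g'(t) = 0.63·348·t^-0.37. Setting 0.63·348·t^-0.37 = 348·t^0.63/(41.4+t) gives 0.63(41.4+t) = t, so 0.37·t = 0.63×41.4.
t* = 0.63×41.4/0.37 = 70.49 min.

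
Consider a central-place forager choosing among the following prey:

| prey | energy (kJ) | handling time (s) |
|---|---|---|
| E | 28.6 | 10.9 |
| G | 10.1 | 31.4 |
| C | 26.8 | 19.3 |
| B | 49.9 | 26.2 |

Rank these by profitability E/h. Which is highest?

E

In descending order of E/h:
E: 28.6/10.9 = 2.62 kJ/s
B: 49.9/26.2 = 1.9 kJ/s
C: 26.8/19.3 = 1.39 kJ/s
G: 10.1/31.4 = 0.322 kJ/s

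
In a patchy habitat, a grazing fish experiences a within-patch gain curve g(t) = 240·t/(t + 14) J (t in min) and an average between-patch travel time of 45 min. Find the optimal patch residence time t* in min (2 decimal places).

25.10 min

Maximise g(t)/(T+t): set derivative to zero → g'(t)(T+t) = g(t).
g'(t) = 240·14/(t + 14)². Setting 240·14/(t+14)² = 240t/[(t+14)(45+t)] gives 14(45+t) = t(t+14), so t² = 14×45 = 630.
t* = √630 = 25.1 min.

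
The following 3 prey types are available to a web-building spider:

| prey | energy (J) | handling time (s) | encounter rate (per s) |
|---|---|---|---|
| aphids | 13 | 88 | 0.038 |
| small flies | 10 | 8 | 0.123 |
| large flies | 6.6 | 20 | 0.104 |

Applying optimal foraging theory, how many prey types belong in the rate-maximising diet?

E/h in descending order: small flies 1.25, large flies 0.33, aphids 0.148 J/s. The optimal diet is the largest prefix of this list for which every included type satisfies E_i/h_i > R on the types above it.
Rate on top 1: 0.62. large flies: 0.33 < 0.62 → exclude; stop.
Optimal diet: small flies — 1 of 3 types.

1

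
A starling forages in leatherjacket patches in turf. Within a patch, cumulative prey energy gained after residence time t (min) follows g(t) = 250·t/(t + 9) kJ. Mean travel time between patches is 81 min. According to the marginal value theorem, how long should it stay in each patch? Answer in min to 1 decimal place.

Maximise g(t)/(T+t): set derivative to zero → g'(t)(T+t) = g(t).
g'(t) = 250·9/(t + 9)². Setting 250·9/(t+9)² = 250t/[(t+9)(81+t)] gives 9(81+t) = t(t+9), so t² = 9×81 = 729.
t* = √729 = 27 min.

27.0 min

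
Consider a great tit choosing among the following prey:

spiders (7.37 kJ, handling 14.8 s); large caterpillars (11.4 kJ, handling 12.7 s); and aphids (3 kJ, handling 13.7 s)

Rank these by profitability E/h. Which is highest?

Profitability E/h (kJ/s): spiders = 7.37/14.8 = 0.498, large caterpillars = 11.4/12.7 = 0.898, aphids = 3/13.7 = 0.219.
Ranked: large caterpillars > spiders > aphids.

large caterpillars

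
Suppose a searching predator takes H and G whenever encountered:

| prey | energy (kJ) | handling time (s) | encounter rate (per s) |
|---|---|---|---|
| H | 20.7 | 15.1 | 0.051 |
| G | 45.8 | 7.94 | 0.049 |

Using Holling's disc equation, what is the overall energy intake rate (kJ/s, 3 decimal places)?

Energy encountered per unit search time: 0.051×20.7 + 0.049×45.8 = 3.3 kJ/s.
Handling time per unit search time: 0.051×15.1 + 0.049×7.94 = 1.159.
Rate = 3.3/(1 + 1.159) = 1.528 kJ/s.

1.528 kJ/s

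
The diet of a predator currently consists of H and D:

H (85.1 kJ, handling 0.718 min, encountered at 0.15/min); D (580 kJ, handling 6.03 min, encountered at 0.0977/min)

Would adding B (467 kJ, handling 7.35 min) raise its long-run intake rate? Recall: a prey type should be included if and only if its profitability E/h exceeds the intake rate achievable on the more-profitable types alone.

Yes

Current rate: (0.15×85.1 + 0.0977×580)/(1 + 0.15×0.718 + 0.0977×6.03) = 40.92 kJ/min.
Profitability of B: 467/7.35 = 63.54 kJ/min.
Since 63.54 > R, including B increases the long-run rate.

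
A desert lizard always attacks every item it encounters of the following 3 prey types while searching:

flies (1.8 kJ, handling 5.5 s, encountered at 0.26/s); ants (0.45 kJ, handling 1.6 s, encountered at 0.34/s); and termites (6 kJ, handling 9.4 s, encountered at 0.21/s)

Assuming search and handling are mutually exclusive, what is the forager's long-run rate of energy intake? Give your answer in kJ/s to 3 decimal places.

R = (0.26×1.8 + 0.34×0.45 + 0.21×6) / (1 + 0.26×5.5 + 0.34×1.6 + 0.21×9.4) = 1.881/4.948 = 0.3802 kJ/s.

0.380 kJ/s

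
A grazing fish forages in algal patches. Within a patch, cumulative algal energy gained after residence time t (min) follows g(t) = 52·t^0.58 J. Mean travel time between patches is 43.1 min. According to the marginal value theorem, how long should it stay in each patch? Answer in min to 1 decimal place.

Optimal t* satisfies g'(t*) = g(t*)/(T + t*).
g'(t) = 0.58·52·t^-0.42. Setting 0.58·52·t^-0.42 = 52·t^0.58/(43.1+t) gives 0.58(43.1+t) = t, so 0.42·t = 0.58×43.1.
t* = 0.58×43.1/0.42 = 59.52 min.

59.5 min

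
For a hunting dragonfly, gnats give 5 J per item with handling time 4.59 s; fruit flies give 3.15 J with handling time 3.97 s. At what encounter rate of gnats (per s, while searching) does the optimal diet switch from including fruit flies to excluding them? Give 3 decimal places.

0.584 per s

The zero-one rule: include fruit flies iff E₂/h₂ > λE₁/(1+λh₁). Equality gives the switch point.
λE₁h₂ = E₂ + λE₂h₁ ⇒ λ = E₂/(E₁h₂ − E₂h₁) = 3.15/(19.85 − 14.46) = 0.5843 per s.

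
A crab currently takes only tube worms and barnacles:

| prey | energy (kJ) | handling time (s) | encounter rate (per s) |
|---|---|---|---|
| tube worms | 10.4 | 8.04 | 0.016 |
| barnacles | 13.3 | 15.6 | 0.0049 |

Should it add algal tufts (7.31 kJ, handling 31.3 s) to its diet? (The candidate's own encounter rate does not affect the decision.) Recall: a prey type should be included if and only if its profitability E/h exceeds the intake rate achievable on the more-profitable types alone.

On tube worms and barnacles alone, R = ΣλE/(1+Σλh) = 0.2316/1.205 = 0.1922 kJ/s.
algal tufts: E/h = 7.31/31.3 = 0.2335 kJ/s.
0.2335 > 0.1922, so adding algal tufts raises the average — include it.

Yes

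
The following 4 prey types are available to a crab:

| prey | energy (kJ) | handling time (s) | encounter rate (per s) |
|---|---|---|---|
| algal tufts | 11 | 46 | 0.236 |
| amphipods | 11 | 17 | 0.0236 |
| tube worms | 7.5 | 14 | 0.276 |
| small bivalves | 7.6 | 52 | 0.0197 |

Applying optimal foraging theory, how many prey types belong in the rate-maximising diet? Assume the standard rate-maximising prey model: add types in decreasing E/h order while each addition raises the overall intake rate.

2

E/h in descending order: amphipods 0.647, tube worms 0.536, algal tufts 0.239, small bivalves 0.146 kJ/s. The optimal diet is the largest prefix of this list for which every included type satisfies E_i/h_i > R on the types above it.
Rate on top 1: 0.1853. tube worms: 0.536 > 0.1853 → include.
Rate on top 2: 0.4425. algal tufts: 0.239 < 0.4425 → exclude; stop.
Optimal diet: amphipods, tube worms — 2 of 4 types.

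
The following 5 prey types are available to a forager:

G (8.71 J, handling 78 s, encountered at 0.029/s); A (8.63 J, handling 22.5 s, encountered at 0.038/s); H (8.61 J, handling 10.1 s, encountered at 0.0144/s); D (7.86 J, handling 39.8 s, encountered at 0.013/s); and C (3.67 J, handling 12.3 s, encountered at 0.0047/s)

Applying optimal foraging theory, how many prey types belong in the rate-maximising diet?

3

Profitabilities (E/h, J/s): H 0.852, A 0.384, C 0.298, D 0.197, G 0.112. Add prey in this order while the next type's profitability exceeds the intake rate on those already taken.
Rate on top 1: 0.1082. A: 0.384 > 0.1082 → include.
Rate on top 2: 0.2259. C: 0.298 > 0.2259 → include.
Rate on top 3: 0.2279. D: 0.197 < 0.2279 → exclude; stop.
Optimal diet: H, A, C — 3 of 5 types.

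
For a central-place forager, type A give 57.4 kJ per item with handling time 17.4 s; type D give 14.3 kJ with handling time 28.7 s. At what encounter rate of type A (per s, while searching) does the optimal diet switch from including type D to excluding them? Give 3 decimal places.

Drop type D once their profitability E₂/h₂ falls below the rate achievable on type A alone: E₂/h₂ = λE₁/(1 + λh₁).
Solve for λ: λE₁h₂ = E₂(1 + λh₁) → λ(E₁h₂ − E₂h₁) = E₂ → λ = E₂/(E₁h₂ − E₂h₁).
λ = 14.3/(57.4×28.7 − 14.3×17.4) = 14.3/1399 = 0.01022 per s.

0.010 per s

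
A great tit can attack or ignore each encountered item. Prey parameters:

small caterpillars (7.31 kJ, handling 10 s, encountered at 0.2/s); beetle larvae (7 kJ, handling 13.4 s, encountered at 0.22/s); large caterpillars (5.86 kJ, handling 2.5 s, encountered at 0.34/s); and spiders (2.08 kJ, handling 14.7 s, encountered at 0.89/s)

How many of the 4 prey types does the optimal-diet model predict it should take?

Profitabilities (E/h, kJ/s): large caterpillars 2.34, small caterpillars 0.731, beetle larvae 0.522, spiders 0.141. Add prey in this order while the next type's profitability exceeds the intake rate on those already taken.
Rate on top 1: 1.077. small caterpillars: 0.731 < 1.077 → exclude; stop.
Optimal diet: large caterpillars — 1 of 4 types.

1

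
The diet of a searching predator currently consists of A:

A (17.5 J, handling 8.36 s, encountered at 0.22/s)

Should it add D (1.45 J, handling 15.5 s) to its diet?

No

Current rate: (0.22×17.5)/(1 + 0.22×8.36) = 1.356 J/s.
Profitability of D: 1.45/15.5 = 0.09355 J/s.
0.09355 < 1.356, so adding D would lower the average — exclude it.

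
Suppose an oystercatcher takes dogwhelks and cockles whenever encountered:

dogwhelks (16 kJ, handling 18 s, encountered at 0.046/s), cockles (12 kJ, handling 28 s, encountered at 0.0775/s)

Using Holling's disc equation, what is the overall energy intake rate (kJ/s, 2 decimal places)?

R = (0.046×16 + 0.0775×12) / (1 + 0.046×18 + 0.0775×28) = 1.666/3.998 = 0.4167 kJ/s.

0.42 kJ/s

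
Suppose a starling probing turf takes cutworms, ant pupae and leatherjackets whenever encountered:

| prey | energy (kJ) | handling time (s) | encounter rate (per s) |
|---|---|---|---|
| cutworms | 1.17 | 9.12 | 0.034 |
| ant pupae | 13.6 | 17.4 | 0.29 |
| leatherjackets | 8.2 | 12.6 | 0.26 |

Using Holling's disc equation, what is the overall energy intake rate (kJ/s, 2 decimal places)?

0.63 kJ/s

R = Σλ_iE_i / (1 + Σλ_ih_i)
Numerator: 0.034×1.17 + 0.29×13.6 + 0.26×8.2 = 6.116
Denominator: 1 + 0.034×9.12 + 0.29×17.4 + 0.26×12.6 = 9.632
R = 6.116/9.632 = 0.6349 kJ/s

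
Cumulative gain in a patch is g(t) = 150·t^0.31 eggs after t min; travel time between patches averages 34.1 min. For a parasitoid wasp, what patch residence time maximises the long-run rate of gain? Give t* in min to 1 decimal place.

Optimal t* satisfies g'(t*) = g(t*)/(T + t*).
g'(t) = 0.31·150·t^-0.69. Setting 0.31·150·t^-0.69 = 150·t^0.31/(34.1+t) gives 0.31(34.1+t) = t, so 0.69·t = 0.31×34.1.
t* = 0.31×34.1/0.69 = 15.32 min.

15.3 min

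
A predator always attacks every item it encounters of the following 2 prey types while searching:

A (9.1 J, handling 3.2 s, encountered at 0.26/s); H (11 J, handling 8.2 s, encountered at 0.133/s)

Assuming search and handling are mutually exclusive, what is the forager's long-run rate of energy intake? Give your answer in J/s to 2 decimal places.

Energy encountered per unit search time: 0.26×9.1 + 0.133×11 = 3.829 J/s.
Handling time per unit search time: 0.26×3.2 + 0.133×8.2 = 1.923.
Rate = 3.829/(1 + 1.923) = 1.31 J/s.

1.31 J/s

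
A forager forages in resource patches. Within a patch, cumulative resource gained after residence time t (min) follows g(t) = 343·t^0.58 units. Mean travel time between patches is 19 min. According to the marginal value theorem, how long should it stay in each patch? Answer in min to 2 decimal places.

By the marginal value theorem, leave when the instantaneous gain rate g'(t) equals the habitat-wide average g(t)/(T + t).
g'(t) = 0.58·343·t^-0.42. Setting 0.58·343·t^-0.42 = 343·t^0.58/(19+t) gives 0.58(19+t) = t, so 0.42·t = 0.58×19.
t* = 0.58×19/0.42 = 26.24 min.

26.24 min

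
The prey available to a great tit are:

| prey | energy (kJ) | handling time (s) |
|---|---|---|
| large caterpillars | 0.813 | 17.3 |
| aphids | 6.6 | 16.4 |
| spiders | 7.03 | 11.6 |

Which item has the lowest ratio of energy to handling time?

Profitability E/h (kJ/s): large caterpillars = 0.813/17.3 = 0.047, aphids = 6.6/16.4 = 0.402, spiders = 7.03/11.6 = 0.606.
Ranked: spiders > aphids > large caterpillars.

large caterpillars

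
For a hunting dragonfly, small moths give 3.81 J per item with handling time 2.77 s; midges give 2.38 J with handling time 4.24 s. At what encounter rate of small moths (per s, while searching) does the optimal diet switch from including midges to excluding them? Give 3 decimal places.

0.249 per s

The zero-one rule: include midges iff E₂/h₂ > λE₁/(1+λh₁). Equality gives the switch point.
λE₁h₂ = E₂ + λE₂h₁ ⇒ λ = E₂/(E₁h₂ − E₂h₁) = 2.38/(16.15 − 6.593) = 0.2489 per s.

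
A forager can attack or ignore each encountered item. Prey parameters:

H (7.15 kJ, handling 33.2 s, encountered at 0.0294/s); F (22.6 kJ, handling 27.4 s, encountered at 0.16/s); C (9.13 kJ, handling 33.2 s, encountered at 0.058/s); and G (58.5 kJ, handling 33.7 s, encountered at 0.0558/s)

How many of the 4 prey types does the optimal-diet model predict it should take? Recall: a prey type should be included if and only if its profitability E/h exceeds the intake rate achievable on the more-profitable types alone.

Rank by E/h (kJ/s): G 1.74, F 0.825, C 0.275, H 0.215. Include each in turn until the next type's E/h falls below the running intake rate.
Rate on top 1: 1.133. F: 0.825 < 1.133 → exclude; stop.
Optimal diet: G — 1 of 4 types.

1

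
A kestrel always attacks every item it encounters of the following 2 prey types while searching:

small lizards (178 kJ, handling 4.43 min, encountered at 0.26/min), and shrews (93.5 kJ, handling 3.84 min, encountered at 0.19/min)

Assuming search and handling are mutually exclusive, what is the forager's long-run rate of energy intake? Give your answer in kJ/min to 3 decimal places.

R = Σλ_iE_i / (1 + Σλ_ih_i)
Numerator: 0.26×178 + 0.19×93.5 = 64.05
Denominator: 1 + 0.26×4.43 + 0.19×3.84 = 2.881
R = 64.05/2.881 = 22.23 kJ/min

22.227 kJ/min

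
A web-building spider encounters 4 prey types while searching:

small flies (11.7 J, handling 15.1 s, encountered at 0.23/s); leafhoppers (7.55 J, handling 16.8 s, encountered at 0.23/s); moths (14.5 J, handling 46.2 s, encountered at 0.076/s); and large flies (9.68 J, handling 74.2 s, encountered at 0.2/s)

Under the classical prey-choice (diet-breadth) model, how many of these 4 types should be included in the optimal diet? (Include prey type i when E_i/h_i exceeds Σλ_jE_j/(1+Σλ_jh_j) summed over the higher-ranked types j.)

Rank by E/h (J/s): small flies 0.775, leafhoppers 0.449, moths 0.314, large flies 0.13. Include each in turn until the next type's E/h falls below the running intake rate.
Rate on top 1: 0.6016. leafhoppers: 0.449 < 0.6016 → exclude; stop.
Optimal diet: small flies — 1 of 4 types.

1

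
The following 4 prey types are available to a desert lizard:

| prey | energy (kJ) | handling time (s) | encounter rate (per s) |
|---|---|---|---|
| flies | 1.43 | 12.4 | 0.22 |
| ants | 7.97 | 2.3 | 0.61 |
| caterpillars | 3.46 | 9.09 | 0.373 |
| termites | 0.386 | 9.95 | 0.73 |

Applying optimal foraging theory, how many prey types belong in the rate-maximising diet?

1

Rank by E/h (kJ/s): ants 3.47, caterpillars 0.381, flies 0.115, termites 0.0388. Include each in turn until the next type's E/h falls below the running intake rate.
Rate on top 1: 2.023. caterpillars: 0.381 < 2.023 → exclude; stop.
Optimal diet: ants — 1 of 4 types.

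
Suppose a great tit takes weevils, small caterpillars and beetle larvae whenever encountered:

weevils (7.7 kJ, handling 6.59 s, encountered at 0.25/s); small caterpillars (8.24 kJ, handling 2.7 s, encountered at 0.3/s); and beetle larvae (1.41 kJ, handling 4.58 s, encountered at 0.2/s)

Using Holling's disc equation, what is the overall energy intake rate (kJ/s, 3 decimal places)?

1.070 kJ/s

R = Σλ_iE_i / (1 + Σλ_ih_i)
Numerator: 0.25×7.7 + 0.3×8.24 + 0.2×1.41 = 4.679
Denominator: 1 + 0.25×6.59 + 0.3×2.7 + 0.2×4.58 = 4.373
R = 4.679/4.373 = 1.07 kJ/s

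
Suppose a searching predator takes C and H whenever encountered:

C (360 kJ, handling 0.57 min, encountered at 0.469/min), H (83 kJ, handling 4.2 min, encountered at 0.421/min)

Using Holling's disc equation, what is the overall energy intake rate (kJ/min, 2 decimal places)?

67.13 kJ/min

R = Σλ_iE_i / (1 + Σλ_ih_i)
Numerator: 0.469×360 + 0.421×83 = 203.8
Denominator: 1 + 0.469×0.57 + 0.421×4.2 = 3.036
R = 203.8/3.036 = 67.13 kJ/min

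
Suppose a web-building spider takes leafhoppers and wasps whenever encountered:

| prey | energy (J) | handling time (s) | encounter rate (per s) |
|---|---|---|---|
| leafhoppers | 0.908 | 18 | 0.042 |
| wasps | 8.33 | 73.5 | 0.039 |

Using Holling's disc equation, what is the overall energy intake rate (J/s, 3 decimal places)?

0.079 J/s

R = Σλ_iE_i / (1 + Σλ_ih_i)
Numerator: 0.042×0.908 + 0.039×8.33 = 0.363
Denominator: 1 + 0.042×18 + 0.039×73.5 = 4.622
R = 0.363/4.622 = 0.07853 J/s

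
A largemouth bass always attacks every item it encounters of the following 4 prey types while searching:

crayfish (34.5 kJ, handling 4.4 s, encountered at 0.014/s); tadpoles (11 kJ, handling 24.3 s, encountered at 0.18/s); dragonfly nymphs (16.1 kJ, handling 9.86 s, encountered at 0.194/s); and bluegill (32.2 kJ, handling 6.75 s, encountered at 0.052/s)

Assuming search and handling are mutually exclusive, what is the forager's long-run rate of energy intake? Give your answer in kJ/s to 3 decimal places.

0.943 kJ/s

Energy encountered per unit search time: 0.014×34.5 + 0.18×11 + 0.194×16.1 + 0.052×32.2 = 7.261 kJ/s.
Handling time per unit search time: 0.014×4.4 + 0.18×24.3 + 0.194×9.86 + 0.052×6.75 = 6.699.
Rate = 7.261/(1 + 6.699) = 0.943 kJ/s.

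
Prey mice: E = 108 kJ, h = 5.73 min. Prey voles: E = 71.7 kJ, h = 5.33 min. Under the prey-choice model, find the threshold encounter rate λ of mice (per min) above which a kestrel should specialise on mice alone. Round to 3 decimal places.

0.435 per min

Drop voles once their profitability E₂/h₂ falls below the rate achievable on mice alone: E₂/h₂ = λE₁/(1 + λh₁).
Solve for λ: λE₁h₂ = E₂(1 + λh₁) → λ(E₁h₂ − E₂h₁) = E₂ → λ = E₂/(E₁h₂ − E₂h₁).
λ = 71.7/(108×5.33 − 71.7×5.73) = 71.7/164.8 = 0.4351 per min.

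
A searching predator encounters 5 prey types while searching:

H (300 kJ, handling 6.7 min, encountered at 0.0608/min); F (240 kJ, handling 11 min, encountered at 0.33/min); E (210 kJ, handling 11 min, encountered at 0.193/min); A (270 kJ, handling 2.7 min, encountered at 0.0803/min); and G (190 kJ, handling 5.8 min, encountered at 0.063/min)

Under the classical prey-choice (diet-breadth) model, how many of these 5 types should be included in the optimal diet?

3

E/h in descending order: A 100, H 44.8, G 32.8, F 21.8, E 19.1 kJ/min. The optimal diet is the largest prefix of this list for which every included type satisfies E_i/h_i > R on the types above it.
Rate on top 1: 17.82. H: 44.8 > 17.82 → include.
Rate on top 2: 24.58. G: 32.8 > 24.58 → include.
Rate on top 3: 26.08. F: 21.8 < 26.08 → exclude; stop.
Optimal diet: A, H, G — 3 of 5 types.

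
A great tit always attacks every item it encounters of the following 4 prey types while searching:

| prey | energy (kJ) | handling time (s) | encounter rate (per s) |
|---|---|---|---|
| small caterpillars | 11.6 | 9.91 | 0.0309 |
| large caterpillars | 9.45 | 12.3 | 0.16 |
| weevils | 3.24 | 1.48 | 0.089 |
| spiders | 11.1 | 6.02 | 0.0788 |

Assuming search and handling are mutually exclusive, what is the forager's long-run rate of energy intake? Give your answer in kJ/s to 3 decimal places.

R = (0.0309×11.6 + 0.16×9.45 + 0.089×3.24 + 0.0788×11.1) / (1 + 0.0309×9.91 + 0.16×12.3 + 0.089×1.48 + 0.0788×6.02) = 3.033/3.88 = 0.7818 kJ/s.

0.782 kJ/s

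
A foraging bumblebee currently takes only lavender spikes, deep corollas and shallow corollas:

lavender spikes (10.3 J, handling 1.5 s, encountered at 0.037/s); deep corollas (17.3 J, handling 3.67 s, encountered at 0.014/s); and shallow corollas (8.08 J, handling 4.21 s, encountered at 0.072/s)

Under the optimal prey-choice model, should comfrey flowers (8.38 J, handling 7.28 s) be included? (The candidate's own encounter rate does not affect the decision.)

Current rate: (0.037×10.3 + 0.014×17.3 + 0.072×8.08)/(1 + 0.037×1.5 + 0.014×3.67 + 0.072×4.21) = 0.8547 J/s.
comfrey flowers: E/h = 8.38/7.28 = 1.151 J/s.
1.151 > 0.8547, so adding comfrey flowers raises the average — include it.

Yes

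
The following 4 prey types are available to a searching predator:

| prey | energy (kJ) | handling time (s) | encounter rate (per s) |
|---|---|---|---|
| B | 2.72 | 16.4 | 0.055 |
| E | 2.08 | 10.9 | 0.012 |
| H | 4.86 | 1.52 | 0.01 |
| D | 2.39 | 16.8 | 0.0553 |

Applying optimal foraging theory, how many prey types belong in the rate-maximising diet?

4

Rank by E/h (kJ/s): H 3.2, E 0.191, B 0.166, D 0.142. Include each in turn until the next type's E/h falls below the running intake rate.
Rate on top 1: 0.04787. E: 0.191 > 0.04787 → include.
Rate on top 2: 0.06419. B: 0.166 > 0.06419 → include.
Rate on top 3: 0.109. D: 0.142 > 0.109 → include.
Optimal diet: H, E, B, D — 4 of 4 types.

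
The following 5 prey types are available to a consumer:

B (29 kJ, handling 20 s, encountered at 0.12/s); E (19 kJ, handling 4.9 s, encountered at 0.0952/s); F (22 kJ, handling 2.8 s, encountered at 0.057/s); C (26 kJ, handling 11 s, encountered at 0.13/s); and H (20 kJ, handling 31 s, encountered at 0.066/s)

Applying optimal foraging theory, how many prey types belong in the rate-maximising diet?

Rank by E/h (kJ/s): F 7.86, E 3.88, C 2.36, B 1.45, H 0.645. Include each in turn until the next type's E/h falls below the running intake rate.
Rate on top 1: 1.081. E: 3.88 > 1.081 → include.
Rate on top 2: 1.884. C: 2.36 > 1.884 → include.
Rate on top 3: 2.108. B: 1.45 < 2.108 → exclude; stop.
Optimal diet: F, E, C — 3 of 5 types.

3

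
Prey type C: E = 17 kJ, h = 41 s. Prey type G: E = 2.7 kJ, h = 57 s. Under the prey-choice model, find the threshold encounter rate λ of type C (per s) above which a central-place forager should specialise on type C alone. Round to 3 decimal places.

Drop type G once their profitability E₂/h₂ falls below the rate achievable on type C alone: E₂/h₂ = λE₁/(1 + λh₁).
Solve for λ: λE₁h₂ = E₂(1 + λh₁) → λ(E₁h₂ − E₂h₁) = E₂ → λ = E₂/(E₁h₂ − E₂h₁).
λ = 2.7/(17×57 − 2.7×41) = 2.7/858.3 = 0.003146 per s.

0.003 per s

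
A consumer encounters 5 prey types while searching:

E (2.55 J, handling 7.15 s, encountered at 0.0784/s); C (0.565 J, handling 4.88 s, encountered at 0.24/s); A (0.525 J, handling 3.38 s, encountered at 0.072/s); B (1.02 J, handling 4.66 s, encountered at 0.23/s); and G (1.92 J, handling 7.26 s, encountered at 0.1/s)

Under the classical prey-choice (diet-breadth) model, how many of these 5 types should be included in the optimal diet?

E/h in descending order: E 0.357, G 0.264, B 0.219, A 0.155, C 0.116 J/s. The optimal diet is the largest prefix of this list for which every included type satisfies E_i/h_i > R on the types above it.
Rate on top 1: 0.1281. G: 0.264 > 0.1281 → include.
Rate on top 2: 0.1714. B: 0.219 > 0.1714 → include.
Rate on top 3: 0.1866. A: 0.155 < 0.1866 → exclude; stop.
Optimal diet: E, G, B — 3 of 5 types.

3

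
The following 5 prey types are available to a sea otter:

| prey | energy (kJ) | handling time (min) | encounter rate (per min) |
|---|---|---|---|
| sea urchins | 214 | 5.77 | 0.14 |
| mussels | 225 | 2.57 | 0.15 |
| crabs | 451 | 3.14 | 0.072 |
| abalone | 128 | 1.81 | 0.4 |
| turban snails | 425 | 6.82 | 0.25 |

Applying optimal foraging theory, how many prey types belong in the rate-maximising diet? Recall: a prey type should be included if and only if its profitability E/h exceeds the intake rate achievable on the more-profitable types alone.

4

Rank by E/h (kJ/min): crabs 144, mussels 87.5, abalone 70.7, turban snails 62.3, sea urchins 37.1. Include each in turn until the next type's E/h falls below the running intake rate.
Rate on top 1: 26.48. mussels: 87.5 > 26.48 → include.
Rate on top 2: 41.09. abalone: 70.7 > 41.09 → include.
Rate on top 3: 50.28. turban snails: 62.3 > 50.28 → include.
Rate on top 4: 55.36. sea urchins: 37.1 < 55.36 → exclude; stop.
Optimal diet: crabs, mussels, abalone, turban snails — 4 of 5 types.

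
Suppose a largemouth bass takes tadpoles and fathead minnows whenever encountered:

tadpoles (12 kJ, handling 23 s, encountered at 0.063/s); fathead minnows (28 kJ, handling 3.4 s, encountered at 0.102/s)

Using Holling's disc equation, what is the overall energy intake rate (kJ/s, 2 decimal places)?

Energy encountered per unit search time: 0.063×12 + 0.102×28 = 3.612 kJ/s.
Handling time per unit search time: 0.063×23 + 0.102×3.4 = 1.796.
Rate = 3.612/(1 + 1.796) = 1.292 kJ/s.

1.29 kJ/s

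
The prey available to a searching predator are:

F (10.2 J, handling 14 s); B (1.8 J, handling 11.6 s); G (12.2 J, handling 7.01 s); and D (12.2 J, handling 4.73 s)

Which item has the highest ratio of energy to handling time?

D

In descending order of E/h:
D: 12.2/4.73 = 2.58 J/s
G: 12.2/7.01 = 1.74 J/s
F: 10.2/14 = 0.729 J/s
B: 1.8/11.6 = 0.155 J/s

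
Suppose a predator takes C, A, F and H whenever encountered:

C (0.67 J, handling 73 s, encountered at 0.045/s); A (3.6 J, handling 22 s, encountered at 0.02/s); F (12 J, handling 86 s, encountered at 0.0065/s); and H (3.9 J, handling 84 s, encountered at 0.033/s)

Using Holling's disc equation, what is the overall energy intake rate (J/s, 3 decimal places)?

0.038 J/s

R = Σλ_iE_i / (1 + Σλ_ih_i)
Numerator: 0.045×0.67 + 0.02×3.6 + 0.0065×12 + 0.033×3.9 = 0.3089
Denominator: 1 + 0.045×73 + 0.02×22 + 0.0065×86 + 0.033×84 = 8.056
R = 0.3089/8.056 = 0.03834 J/s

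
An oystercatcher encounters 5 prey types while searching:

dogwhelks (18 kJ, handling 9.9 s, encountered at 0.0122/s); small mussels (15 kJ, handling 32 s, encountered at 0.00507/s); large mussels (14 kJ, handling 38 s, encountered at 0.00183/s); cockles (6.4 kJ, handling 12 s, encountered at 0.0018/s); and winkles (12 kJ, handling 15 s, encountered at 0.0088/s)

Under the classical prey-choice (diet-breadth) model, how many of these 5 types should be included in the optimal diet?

5

Profitabilities (E/h, kJ/s): dogwhelks 1.82, winkles 0.8, cockles 0.533, small mussels 0.469, large mussels 0.368. Add prey in this order while the next type's profitability exceeds the intake rate on those already taken.
Rate on top 1: 0.1959. winkles: 0.8 > 0.1959 → include.
Rate on top 2: 0.2596. cockles: 0.533 > 0.2596 → include.
Rate on top 3: 0.2642. small mussels: 0.469 > 0.2642 → include.
Rate on top 4: 0.2873. large mussels: 0.368 > 0.2873 → include.
Optimal diet: dogwhelks, winkles, cockles, small mussels, large mussels — 5 of 5 types.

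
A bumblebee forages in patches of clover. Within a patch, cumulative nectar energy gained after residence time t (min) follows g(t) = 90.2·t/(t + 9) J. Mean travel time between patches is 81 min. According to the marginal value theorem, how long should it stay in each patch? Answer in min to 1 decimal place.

Optimal t* satisfies g'(t*) = g(t*)/(T + t*).
g'(t) = 90.2·9/(t + 9)². Setting 90.2·9/(t+9)² = 90.2t/[(t+9)(81+t)] gives 9(81+t) = t(t+9), so t² = 9×81 = 729.
t* = √729 = 27 min.

27.0 min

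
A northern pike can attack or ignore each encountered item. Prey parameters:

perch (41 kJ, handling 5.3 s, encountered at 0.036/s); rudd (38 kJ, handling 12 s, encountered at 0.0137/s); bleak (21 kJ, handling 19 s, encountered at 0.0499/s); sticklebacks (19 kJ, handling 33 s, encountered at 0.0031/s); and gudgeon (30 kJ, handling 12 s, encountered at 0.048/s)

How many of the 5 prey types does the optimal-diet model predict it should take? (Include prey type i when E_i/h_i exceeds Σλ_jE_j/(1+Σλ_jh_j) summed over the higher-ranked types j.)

3

Profitabilities (E/h, kJ/s): perch 7.74, rudd 3.17, gudgeon 2.5, bleak 1.11, sticklebacks 0.576. Add prey in this order while the next type's profitability exceeds the intake rate on those already taken.
Rate on top 1: 1.24. rudd: 3.17 > 1.24 → include.
Rate on top 2: 1.473. gudgeon: 2.5 > 1.473 → include.
Rate on top 3: 1.78. bleak: 1.11 < 1.78 → exclude; stop.
Optimal diet: perch, rudd, gudgeon — 3 of 5 types.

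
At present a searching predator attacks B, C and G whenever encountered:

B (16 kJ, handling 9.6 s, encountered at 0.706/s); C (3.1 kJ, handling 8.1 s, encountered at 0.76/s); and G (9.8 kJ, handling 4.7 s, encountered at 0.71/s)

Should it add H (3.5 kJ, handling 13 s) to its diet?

No

Intake rate on the current diet: R = (0.706×16 + 0.76×3.1 + 0.71×9.8) / (1 + 0.706×9.6 + 0.76×8.1 + 0.71×4.7) = 20.61/17.27 = 1.193 kJ/s.
H: E/h = 3.5/13 = 0.2692 kJ/s.
Since 0.2692 < R, time spent handling H is better spent searching.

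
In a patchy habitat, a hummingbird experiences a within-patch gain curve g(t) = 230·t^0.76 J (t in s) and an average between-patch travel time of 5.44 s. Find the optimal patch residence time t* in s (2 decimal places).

Maximise g(t)/(T+t): set derivative to zero → g'(t)(T+t) = g(t).
g'(t) = 0.76·230·t^-0.24. Setting 0.76·230·t^-0.24 = 230·t^0.76/(5.44+t) gives 0.76(5.44+t) = t, so 0.24·t = 0.76×5.44.
t* = 0.76×5.44/0.24 = 17.23 s.

17.23 s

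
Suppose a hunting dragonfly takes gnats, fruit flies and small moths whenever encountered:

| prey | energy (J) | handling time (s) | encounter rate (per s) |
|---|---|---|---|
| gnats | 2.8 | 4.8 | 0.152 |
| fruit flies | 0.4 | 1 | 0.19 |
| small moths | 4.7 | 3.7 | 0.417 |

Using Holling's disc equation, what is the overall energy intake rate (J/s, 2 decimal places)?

R = Σλ_iE_i / (1 + Σλ_ih_i)
Numerator: 0.152×2.8 + 0.19×0.4 + 0.417×4.7 = 2.462
Denominator: 1 + 0.152×4.8 + 0.19×1 + 0.417×3.7 = 3.462
R = 2.462/3.462 = 0.7109 J/s

0.71 J/s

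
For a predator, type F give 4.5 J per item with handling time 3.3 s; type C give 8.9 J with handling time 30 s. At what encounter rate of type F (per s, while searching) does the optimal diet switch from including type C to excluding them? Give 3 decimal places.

The zero-one rule: include type C iff E₂/h₂ > λE₁/(1+λh₁). Equality gives the switch point.
λE₁h₂ = E₂ + λE₂h₁ ⇒ λ = E₂/(E₁h₂ − E₂h₁) = 8.9/(135 − 29.37) = 0.08426 per s.

0.084 per s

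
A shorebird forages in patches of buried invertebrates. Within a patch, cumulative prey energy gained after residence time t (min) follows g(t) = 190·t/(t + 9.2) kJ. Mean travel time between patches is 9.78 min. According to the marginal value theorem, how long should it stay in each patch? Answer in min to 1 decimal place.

9.5 min

Optimal t* satisfies g'(t*) = g(t*)/(T + t*).
g'(t) = 190·9.2/(t + 9.2)². Setting 190·9.2/(t+9.2)² = 190t/[(t+9.2)(9.78+t)] gives 9.2(9.78+t) = t(t+9.2), so t² = 9.2×9.78 = 89.98.
t* = √89.98 = 9.486 min.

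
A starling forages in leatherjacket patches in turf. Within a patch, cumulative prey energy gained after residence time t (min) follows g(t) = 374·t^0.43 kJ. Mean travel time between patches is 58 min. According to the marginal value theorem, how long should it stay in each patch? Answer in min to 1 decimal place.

43.8 min

Optimal t* satisfies g'(t*) = g(t*)/(T + t*).
g'(t) = 0.43·374·t^-0.57. Setting 0.43·374·t^-0.57 = 374·t^0.43/(58+t) gives 0.43(58+t) = t, so 0.57·t = 0.43×58.
t* = 0.43×58/0.57 = 43.75 min.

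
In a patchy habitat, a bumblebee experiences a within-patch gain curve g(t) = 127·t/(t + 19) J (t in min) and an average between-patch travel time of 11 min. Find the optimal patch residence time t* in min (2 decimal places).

14.46 min

By the marginal value theorem, leave when the instantaneous gain rate g'(t) equals the habitat-wide average g(t)/(T + t).
g'(t) = 127·19/(t + 19)². Setting 127·19/(t+19)² = 127t/[(t+19)(11+t)] gives 19(11+t) = t(t+19), so t² = 19×11 = 209.
t* = √209 = 14.46 min.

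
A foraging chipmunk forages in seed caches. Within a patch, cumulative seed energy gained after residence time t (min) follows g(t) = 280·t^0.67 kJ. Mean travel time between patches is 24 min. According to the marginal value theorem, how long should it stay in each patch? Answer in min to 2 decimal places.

48.73 min

Maximise g(t)/(T+t): set derivative to zero → g'(t)(T+t) = g(t).
g'(t) = 0.67·280·t^-0.33. Setting 0.67·280·t^-0.33 = 280·t^0.67/(24+t) gives 0.67(24+t) = t, so 0.33·t = 0.67×24.
t* = 0.67×24/0.33 = 48.73 min.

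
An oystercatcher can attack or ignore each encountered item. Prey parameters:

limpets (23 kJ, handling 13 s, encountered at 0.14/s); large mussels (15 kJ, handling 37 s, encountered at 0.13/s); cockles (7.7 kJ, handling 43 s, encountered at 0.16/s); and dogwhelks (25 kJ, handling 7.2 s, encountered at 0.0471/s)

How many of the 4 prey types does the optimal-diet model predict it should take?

2

Profitabilities (E/h, kJ/s): dogwhelks 3.47, limpets 1.77, large mussels 0.405, cockles 0.179. Add prey in this order while the next type's profitability exceeds the intake rate on those already taken.
Rate on top 1: 0.8793. limpets: 1.77 > 0.8793 → include.
Rate on top 2: 1.392. large mussels: 0.405 < 1.392 → exclude; stop.
Optimal diet: dogwhelks, limpets — 2 of 4 types.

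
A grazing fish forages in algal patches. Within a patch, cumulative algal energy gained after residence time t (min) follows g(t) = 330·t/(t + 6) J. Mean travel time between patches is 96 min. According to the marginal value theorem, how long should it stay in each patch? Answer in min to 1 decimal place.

24.0 min

Maximise g(t)/(T+t): set derivative to zero → g'(t)(T+t) = g(t).
g'(t) = 330·6/(t + 6)². Setting 330·6/(t+6)² = 330t/[(t+6)(96+t)] gives 6(96+t) = t(t+6), so t² = 6×96 = 576.
t* = √576 = 24 min.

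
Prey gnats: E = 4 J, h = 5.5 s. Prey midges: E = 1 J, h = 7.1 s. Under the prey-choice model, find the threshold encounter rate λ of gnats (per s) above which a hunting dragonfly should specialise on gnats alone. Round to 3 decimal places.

The zero-one rule: include midges iff E₂/h₂ > λE₁/(1+λh₁). Equality gives the switch point.
λE₁h₂ = E₂ + λE₂h₁ ⇒ λ = E₂/(E₁h₂ − E₂h₁) = 1/(28.4 − 5.5) = 0.04367 per s.

0.044 per s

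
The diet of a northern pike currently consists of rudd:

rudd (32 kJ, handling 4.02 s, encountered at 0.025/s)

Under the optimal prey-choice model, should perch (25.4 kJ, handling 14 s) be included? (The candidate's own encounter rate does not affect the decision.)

On rudd alone, R = ΣλE/(1+Σλh) = 0.8/1.101 = 0.7269 kJ/s.
perch: E/h = 25.4/14 = 1.814 kJ/s.
Since 1.814 > R, including perch increases the long-run rate.

Yes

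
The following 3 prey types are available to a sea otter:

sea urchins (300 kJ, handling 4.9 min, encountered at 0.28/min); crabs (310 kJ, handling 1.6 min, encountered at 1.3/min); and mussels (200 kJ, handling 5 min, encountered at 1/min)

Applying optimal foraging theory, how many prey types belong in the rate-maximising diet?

E/h in descending order: crabs 194, sea urchins 61.2, mussels 40 kJ/min. The optimal diet is the largest prefix of this list for which every included type satisfies E_i/h_i > R on the types above it.
Rate on top 1: 130.8. sea urchins: 61.2 < 130.8 → exclude; stop.
Optimal diet: crabs — 1 of 3 types.

1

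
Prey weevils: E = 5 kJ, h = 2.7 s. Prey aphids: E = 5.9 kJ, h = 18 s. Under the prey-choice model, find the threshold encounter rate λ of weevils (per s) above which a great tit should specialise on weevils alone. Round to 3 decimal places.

0.080 per s

Drop aphids once their profitability E₂/h₂ falls below the rate achievable on weevils alone: E₂/h₂ = λE₁/(1 + λh₁).
Solve for λ: λE₁h₂ = E₂(1 + λh₁) → λ(E₁h₂ − E₂h₁) = E₂ → λ = E₂/(E₁h₂ − E₂h₁).
λ = 5.9/(5×18 − 5.9×2.7) = 5.9/74.07 = 0.07965 per s.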